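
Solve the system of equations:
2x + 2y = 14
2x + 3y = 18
x = 3, y = 4

Use elimination (row reduction):
Equation 1: 2x + 2y = 14.
Equation 2: 2x + 3y = 18.
Multiply Eq1 by 2 and Eq2 by 2: 4x + 4y = 28;  4x + 6y = 36.
Subtract: (2)y = 8, so y = 4.
Back-substitute into Eq1: 2x + 2*(4) = 14, so x = 3.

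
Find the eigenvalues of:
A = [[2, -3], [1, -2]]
λ = -1, 1

Solve det(A - λI) = 0. For a 2×2 matrix this is λ² - (trace)λ + det = 0.
trace(A) = 2 - 2 = 0.
det(A) = (2)*(-2) - (-3)*(1) = -4 + 3 = -1.
Characteristic equation: λ² - (0)λ + (-1) = 0.
Discriminant: (0)² - 4*(-1) = 0 + 4 = 4.
Roots: λ = (0 ± √4) / 2 = -1, 1.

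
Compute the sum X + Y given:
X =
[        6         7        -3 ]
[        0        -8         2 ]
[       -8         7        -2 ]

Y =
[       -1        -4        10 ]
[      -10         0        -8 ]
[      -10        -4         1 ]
X + Y =
[        5         3         7 ]
[      -10        -8        -6 ]
[      -18         3        -1 ]

Matrix addition is elementwise: (X+Y)[i][j] = X[i][j] + Y[i][j].
  (X+Y)[0][0] = (6) + (-1) = 5
  (X+Y)[0][1] = (7) + (-4) = 3
  (X+Y)[0][2] = (-3) + (10) = 7
  (X+Y)[1][0] = (0) + (-10) = -10
  (X+Y)[1][1] = (-8) + (0) = -8
  (X+Y)[1][2] = (2) + (-8) = -6
  (X+Y)[2][0] = (-8) + (-10) = -18
  (X+Y)[2][1] = (7) + (-4) = 3
  (X+Y)[2][2] = (-2) + (1) = -1
X + Y =
[        5         3         7 ]
[      -10        -8        -6 ]
[      -18         3        -1 ]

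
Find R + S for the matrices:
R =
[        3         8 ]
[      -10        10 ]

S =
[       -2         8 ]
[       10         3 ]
R + S =
[        1        16 ]
[        0        13 ]

Matrix addition is elementwise: (R+S)[i][j] = R[i][j] + S[i][j].
  (R+S)[0][0] = (3) + (-2) = 1
  (R+S)[0][1] = (8) + (8) = 16
  (R+S)[1][0] = (-10) + (10) = 0
  (R+S)[1][1] = (10) + (3) = 13
R + S =
[        1        16 ]
[        0        13 ]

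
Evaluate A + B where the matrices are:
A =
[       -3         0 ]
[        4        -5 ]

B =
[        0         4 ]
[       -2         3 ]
A + B =
[       -3         4 ]
[        2        -2 ]

Matrix addition is elementwise: (A+B)[i][j] = A[i][j] + B[i][j].
  (A+B)[0][0] = (-3) + (0) = -3
  (A+B)[0][1] = (0) + (4) = 4
  (A+B)[1][0] = (4) + (-2) = 2
  (A+B)[1][1] = (-5) + (3) = -2
A + B =
[       -3         4 ]
[        2        -2 ]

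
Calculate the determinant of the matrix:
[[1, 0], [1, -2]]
-2

For a 2×2 matrix [[a, b], [c, d]], det = ad - bc
det = (1)(-2) - (0)(1) = -2 - 0 = -2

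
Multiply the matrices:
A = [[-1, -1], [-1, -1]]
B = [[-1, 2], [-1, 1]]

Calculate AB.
[[2, -3], [2, -3]]

Each entry (i,j) of AB = sum over k of A[i][k]*B[k][j].
(AB)[0][0] = (-1)*(-1) + (-1)*(-1) = 2
(AB)[0][1] = (-1)*(2) + (-1)*(1) = -3
(AB)[1][0] = (-1)*(-1) + (-1)*(-1) = 2
(AB)[1][1] = (-1)*(2) + (-1)*(1) = -3
AB = [[2, -3], [2, -3]]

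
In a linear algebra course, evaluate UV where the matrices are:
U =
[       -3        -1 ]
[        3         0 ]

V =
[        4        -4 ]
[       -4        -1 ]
UV =
[       -8        13 ]
[       12       -12 ]

Matrix multiplication: (UV)[i][j] = sum over k of U[i][k] * V[k][j].
  (UV)[0][0] = (-3)*(4) + (-1)*(-4) = -8
  (UV)[0][1] = (-3)*(-4) + (-1)*(-1) = 13
  (UV)[1][0] = (3)*(4) + (0)*(-4) = 12
  (UV)[1][1] = (3)*(-4) + (0)*(-1) = -12
UV =
[       -8        13 ]
[       12       -12 ]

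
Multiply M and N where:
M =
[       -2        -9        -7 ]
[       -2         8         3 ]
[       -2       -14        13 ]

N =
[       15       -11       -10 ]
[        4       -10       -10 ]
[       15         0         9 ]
MN =
[     -171       112        47 ]
[       47       -58       -33 ]
[      109       162       277 ]

Matrix multiplication: (MN)[i][j] = sum over k of M[i][k] * N[k][j].
  (MN)[0][0] = (-2)*(15) + (-9)*(4) + (-7)*(15) = -171
  (MN)[0][1] = (-2)*(-11) + (-9)*(-10) + (-7)*(0) = 112
  (MN)[0][2] = (-2)*(-10) + (-9)*(-10) + (-7)*(9) = 47
  (MN)[1][0] = (-2)*(15) + (8)*(4) + (3)*(15) = 47
  (MN)[1][1] = (-2)*(-11) + (8)*(-10) + (3)*(0) = -58
  (MN)[1][2] = (-2)*(-10) + (8)*(-10) + (3)*(9) = -33
  (MN)[2][0] = (-2)*(15) + (-14)*(4) + (13)*(15) = 109
  (MN)[2][1] = (-2)*(-11) + (-14)*(-10) + (13)*(0) = 162
  (MN)[2][2] = (-2)*(-10) + (-14)*(-10) + (13)*(9) = 277
MN =
[     -171       112        47 ]
[       47       -58       -33 ]
[      109       162       277 ]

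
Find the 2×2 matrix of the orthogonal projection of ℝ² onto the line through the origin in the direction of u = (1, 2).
[[1/5, 2/5], [2/5, 4/5]]

The orthogonal projection onto the line spanned by a nonzero vector u = (a, b) has matrix P = (u uᵀ) / (uᵀ u) = (1/(a² + b²)) · [[a², ab], [ab, b²]].
Here u = (1, 2), so a² + b² = 1 + 4 = 5.
P = (1/5) · [[1, 2], [2, 4]] = [[1/5, 2/5], [2/5, 4/5]].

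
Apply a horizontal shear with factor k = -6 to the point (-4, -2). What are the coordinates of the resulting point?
(8, -2)

Shear matrix for horizontal shear with factor k = -6:
[[1, -6], [0, 1]]
Result: (-4, -2) → (8, -2)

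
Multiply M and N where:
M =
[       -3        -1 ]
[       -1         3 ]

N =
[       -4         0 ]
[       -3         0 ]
MN =
[       15         0 ]
[       -5         0 ]

Matrix multiplication: (MN)[i][j] = sum over k of M[i][k] * N[k][j].
  (MN)[0][0] = (-3)*(-4) + (-1)*(-3) = 15
  (MN)[0][1] = (-3)*(0) + (-1)*(0) = 0
  (MN)[1][0] = (-1)*(-4) + (3)*(-3) = -5
  (MN)[1][1] = (-1)*(0) + (3)*(0) = 0
MN =
[       15         0 ]
[       -5         0 ]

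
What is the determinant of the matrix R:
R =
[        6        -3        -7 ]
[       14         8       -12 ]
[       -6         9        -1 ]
det(R) = -876

Expand along row 0 (cofactor expansion): det(R) = a*(e*i - f*h) - b*(d*i - f*g) + c*(d*h - e*g), where the 3×3 is [[a, b, c], [d, e, f], [g, h, i]].
Minor M_00 = (8)*(-1) - (-12)*(9) = -8 + 108 = 100.
Minor M_01 = (14)*(-1) - (-12)*(-6) = -14 - 72 = -86.
Minor M_02 = (14)*(9) - (8)*(-6) = 126 + 48 = 174.
det(R) = (6)*(100) - (-3)*(-86) + (-7)*(174) = 600 - 258 - 1218 = -876.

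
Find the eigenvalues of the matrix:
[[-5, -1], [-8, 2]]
λ = -6 and λ = 3

Characteristic equation: det(A - λI) = 0
λ² - (trace)λ + (det) = 0
λ² - (-3)λ + (-18) = 0
λ² + 3λ - 18 = 0
Solving: λ = -6, 3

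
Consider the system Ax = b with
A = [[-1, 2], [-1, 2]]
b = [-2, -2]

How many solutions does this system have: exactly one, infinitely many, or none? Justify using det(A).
Infinitely many solutions

det(A) = (-1)*(2) - (2)*(-1) = 0, so A is singular (column 2 is -2 times column 1).
b = [-2, -2] = 2 * column 1 of A, so b lies in the column space of A.
A singular matrix whose right-hand side is in its column space gives a 1-parameter family of solutions — infinitely many.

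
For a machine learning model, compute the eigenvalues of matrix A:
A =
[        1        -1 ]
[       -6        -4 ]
λ = -5, 2

Solve det(A - λI) = 0. For a 2×2 matrix the characteristic equation is λ² - (trace)λ + det = 0.
trace(A) = a + d = 1 - 4 = -3.
det(A) = a*d - b*c = (1)*(-4) - (-1)*(-6) = -4 - 6 = -10.
Characteristic equation: λ² - (-3)λ + (-10) = 0.
Discriminant = (-3)² - 4*(-10) = 9 + 40 = 49.
λ = (-3 ± √49) / 2 = (-3 ± 7) / 2 = -5, 2.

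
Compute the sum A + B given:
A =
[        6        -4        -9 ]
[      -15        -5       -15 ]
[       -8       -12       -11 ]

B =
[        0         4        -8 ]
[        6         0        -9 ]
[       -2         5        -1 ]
A + B =
[        6         0       -17 ]
[       -9        -5       -24 ]
[      -10        -7       -12 ]

Matrix addition is elementwise: (A+B)[i][j] = A[i][j] + B[i][j].
  (A+B)[0][0] = (6) + (0) = 6
  (A+B)[0][1] = (-4) + (4) = 0
  (A+B)[0][2] = (-9) + (-8) = -17
  (A+B)[1][0] = (-15) + (6) = -9
  (A+B)[1][1] = (-5) + (0) = -5
  (A+B)[1][2] = (-15) + (-9) = -24
  (A+B)[2][0] = (-8) + (-2) = -10
  (A+B)[2][1] = (-12) + (5) = -7
  (A+B)[2][2] = (-11) + (-1) = -12
A + B =
[        6         0       -17 ]
[       -9        -5       -24 ]
[      -10        -7       -12 ]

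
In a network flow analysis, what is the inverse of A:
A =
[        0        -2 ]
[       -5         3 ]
det(A) = -10
A⁻¹ =
[    -3/10      -1/5 ]
[     -1/2         0 ]

For a 2×2 matrix A = [[a, b], [c, d]] with det(A) ≠ 0, A⁻¹ = (1/det(A)) * [[d, -b], [-c, a]].
det(A) = (0)*(3) - (-2)*(-5) = 0 - 10 = -10.
A⁻¹ = (1/-10) * [[3, 2], [5, 0]].
Dividing each entry by -10 and reducing:
A⁻¹ =
[    -3/10      -1/5 ]
[     -1/2         0 ]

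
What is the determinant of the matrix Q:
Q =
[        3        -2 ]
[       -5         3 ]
det(Q) = -1

For a 2×2 matrix [[a, b], [c, d]], det = a*d - b*c.
det(Q) = (3)*(3) - (-2)*(-5) = 9 - 10 = -1.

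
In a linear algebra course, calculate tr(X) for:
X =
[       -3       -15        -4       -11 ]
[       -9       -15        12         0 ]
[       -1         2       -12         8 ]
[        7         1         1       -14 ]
tr(X) = -3 - 15 - 12 - 14 = -44

The trace of a square matrix is the sum of its diagonal entries.
Diagonal entries of X: X[0][0] = -3, X[1][1] = -15, X[2][2] = -12, X[3][3] = -14.
tr(X) = -3 - 15 - 12 - 14 = -44.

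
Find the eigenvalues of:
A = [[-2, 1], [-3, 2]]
λ = -1, 1

Solve det(A - λI) = 0. For a 2×2 matrix this is λ² - (trace)λ + det = 0.
trace(A) = -2 + 2 = 0.
det(A) = (-2)*(2) - (1)*(-3) = -4 + 3 = -1.
Characteristic equation: λ² - (0)λ + (-1) = 0.
Discriminant: (0)² - 4*(-1) = 0 + 4 = 4.
Roots: λ = (0 ± √4) / 2 = -1, 1.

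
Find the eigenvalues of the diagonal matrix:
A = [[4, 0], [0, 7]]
λ₁ = 4, λ₂ = 7

The characteristic polynomial of A is det(A - λI) = (4 - λ)(7 - λ) = 0.
The roots are λ = 4 and λ = 7, so the eigenvalues are the diagonal entries.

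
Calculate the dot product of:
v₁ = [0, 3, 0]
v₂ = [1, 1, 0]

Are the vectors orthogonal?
3, No

The dot product is the sum of products of corresponding components.
v₁·v₂ = (0)*(1) + (3)*(1) + (0)*(0) = 0 + 3 + 0 = 3.
Two vectors are orthogonal iff their dot product is 0; here the dot product is 3, so the vectors are not orthogonal.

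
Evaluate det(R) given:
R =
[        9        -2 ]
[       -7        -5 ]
det(R) = -59

For a 2×2 matrix [[a, b], [c, d]], det = a*d - b*c.
det(R) = (9)*(-5) - (-2)*(-7) = -45 - 14 = -59.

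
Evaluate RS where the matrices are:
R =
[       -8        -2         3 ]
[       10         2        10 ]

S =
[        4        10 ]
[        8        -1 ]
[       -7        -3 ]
RS =
[      -69       -87 ]
[      -14        68 ]

Matrix multiplication: (RS)[i][j] = sum over k of R[i][k] * S[k][j].
  (RS)[0][0] = (-8)*(4) + (-2)*(8) + (3)*(-7) = -69
  (RS)[0][1] = (-8)*(10) + (-2)*(-1) + (3)*(-3) = -87
  (RS)[1][0] = (10)*(4) + (2)*(8) + (10)*(-7) = -14
  (RS)[1][1] = (10)*(10) + (2)*(-1) + (10)*(-3) = 68
RS =
[      -69       -87 ]
[      -14        68 ]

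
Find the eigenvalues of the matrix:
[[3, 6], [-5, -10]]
λ = -7 and λ = 0

Characteristic equation: det(A - λI) = 0
λ² - (trace)λ + (det) = 0
λ² - (-7)λ + (0) = 0
λ² + 7λ + 0 = 0
Solving: λ = -7, 0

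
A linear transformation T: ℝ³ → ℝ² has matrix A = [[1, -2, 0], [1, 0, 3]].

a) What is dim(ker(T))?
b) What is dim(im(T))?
dim(ker) = 1, dim(im) = 2

The two rows are not scalar multiples of one another (no single k satisfies row 2 = k × row 1), so they are linearly independent.
Thus rank(A) = 2.
dim(im(T)) = rank(A) = 2.
By the rank-nullity theorem applied to T: ℝ³ → ℝ², rank(A) + nullity(A) = 3 (the domain dimension), so dim(ker(T)) = 3 - 2 = 1.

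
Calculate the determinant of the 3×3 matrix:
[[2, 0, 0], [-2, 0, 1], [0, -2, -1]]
4

Expansion along first row:
det = 2·det([[0,1],[-2,-1]]) - 0·det([[-2,1],[0,-1]]) + 0·det([[-2,0],[0,-2]])
    = 2·(0·-1 - 1·-2) - 0·(-2·-1 - 1·0) + 0·(-2·-2 - 0·0)
    = 2·2 - 0·2 + 0·4
    = 4 + 0 + 0 = 4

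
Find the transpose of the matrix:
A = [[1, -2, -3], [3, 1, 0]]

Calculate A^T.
[[1, 3], [-2, 1], [-3, 0]]

The transpose sends entry (i,j) to (j,i); rows become columns.
Row 0 of A: [1, -2, -3] -> column 0 of A^T.
Row 1 of A: [3, 1, 0] -> column 1 of A^T.
A^T = [[1, 3], [-2, 1], [-3, 0]]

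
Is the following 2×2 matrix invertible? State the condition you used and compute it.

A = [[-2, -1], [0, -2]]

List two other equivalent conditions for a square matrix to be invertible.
Yes, invertible; det(A) = 4 ≠ 0. Equivalent conditions: rank(A) = 2; Ax = 0 has only the trivial solution; 0 is not an eigenvalue; the columns of A are linearly independent.

To check invertibility, compute det(A).
The given matrix is triangular, so det(A) equals the product of its diagonal entries = 4 ≠ 0.
Since det(A) ≠ 0, A is invertible.
Equivalent conditions for a square matrix A to be invertible:
- rank(A) = 2 (full rank).
- The homogeneous system Ax = 0 has only the trivial solution x = 0.
- 0 is not an eigenvalue of A.
- The columns (equivalently rows) of A are linearly independent.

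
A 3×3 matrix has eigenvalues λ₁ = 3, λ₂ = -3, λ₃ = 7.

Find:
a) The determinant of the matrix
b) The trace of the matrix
det = -63, trace = 7

Two standard eigenvalue identities:
- det(A) equals the product of the eigenvalues (counted with multiplicity).
- trace(A) equals the sum of the eigenvalues.
det(A) = (3)*(-3)*(7) = -63.
trace(A) = 3 - 3 + 7 = 7.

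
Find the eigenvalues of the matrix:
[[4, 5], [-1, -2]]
λ = -1 and λ = 3

Characteristic equation: det(A - λI) = 0
λ² - (trace)λ + (det) = 0
λ² - (2)λ + (-3) = 0
λ² - 2λ - 3 = 0
Solving: λ = -1, 3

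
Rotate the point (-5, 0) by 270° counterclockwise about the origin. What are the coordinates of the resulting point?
(0, 5)

Rotation matrix R(θ) = [[cos θ, -sin θ], [sin θ, cos θ]]; for θ = 270°:
R = [[0, 1], [-1, 0]]
Result: R × [-5, 0]ᵀ = [0·-5 + (1)·0, -1·-5 + (0)·0]ᵀ = (0, 5)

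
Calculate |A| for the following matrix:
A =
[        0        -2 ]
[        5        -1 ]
det(A) = 10

For a 2×2 matrix [[a, b], [c, d]], det = a*d - b*c.
det(A) = (0)*(-1) - (-2)*(5) = 0 + 10 = 10.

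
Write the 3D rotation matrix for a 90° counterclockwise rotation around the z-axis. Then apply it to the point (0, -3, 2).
R = [[0, -1, 0], [1, 0, 0], [0, 0, 1]]; R·(0, -3, 2) = (3, 0, 2)

Rotation matrix for 90° around z-axis:
cos(90°) = 0, sin(90°) = 1
R = [[0, -1, 0], [1, 0, 0], [0, 0, 1]]
Apply to (0, -3, 2): R·[0, -3, 2]ᵀ = (3, 0, 2)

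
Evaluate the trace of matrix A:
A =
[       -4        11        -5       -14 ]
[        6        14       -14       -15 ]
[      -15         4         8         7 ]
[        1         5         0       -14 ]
tr(A) = -4 + 14 + 8 - 14 = 4

The trace of a square matrix is the sum of its diagonal entries.
Diagonal entries of A: A[0][0] = -4, A[1][1] = 14, A[2][2] = 8, A[3][3] = -14.
tr(A) = -4 + 14 + 8 - 14 = 4.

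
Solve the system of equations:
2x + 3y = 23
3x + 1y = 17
x = 4, y = 5

Use elimination (row reduction):
Equation 1: 2x + 3y = 23.
Equation 2: 3x + 1y = 17.
Multiply Eq1 by 3 and Eq2 by 2: 6x + 9y = 69;  6x + 2y = 34.
Subtract: (-7)y = -35, so y = 5.
Back-substitute into Eq1: 2x + 3*(5) = 23, so x = 4.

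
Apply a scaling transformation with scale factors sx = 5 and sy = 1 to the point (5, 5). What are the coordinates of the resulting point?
(25, 5)

Scaling matrix:
[[5, 0], [0, 1]]
Result: (5 × 5, 5 × 1) = (25, 5)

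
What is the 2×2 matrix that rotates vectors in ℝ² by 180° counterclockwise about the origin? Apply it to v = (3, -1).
R = [[-1, 0], [0, -1]]; R·v = (-3, 1)

A counterclockwise rotation by angle θ in ℝ² has matrix R(θ) = [[cos θ, -sin θ], [sin θ, cos θ]].
For θ = 180°: cos θ = -1, sin θ = 0.
R(180°) = [[-1, 0], [0, -1]].
R·v = [-1·3 + (0)·-1, 0·3 + -1·-1] = (-3, 1).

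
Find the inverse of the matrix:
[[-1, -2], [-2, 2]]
[[-1/3, -1/3], [-1/3, 1/6]]

For [[a,b],[c,d]], inverse = (1/det)·[[d,-b],[-c,a]]
det = -1·2 - -2·-2 = -6
Inverse = (1/-6)·[[2, 2], [2, -1]]
        = [[-1/3, -1/3], [-1/3, 1/6]]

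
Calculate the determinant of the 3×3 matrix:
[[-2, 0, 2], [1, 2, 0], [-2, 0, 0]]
8

Expansion along first row:
det = -2·det([[2,0],[0,0]]) - 0·det([[1,0],[-2,0]]) + 2·det([[1,2],[-2,0]])
    = -2·(2·0 - 0·0) - 0·(1·0 - 0·-2) + 2·(1·0 - 2·-2)
    = -2·0 - 0·0 + 2·4
    = 0 + 0 + 8 = 8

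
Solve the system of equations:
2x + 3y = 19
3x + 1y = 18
x = 5, y = 3

Use elimination (row reduction):
Equation 1: 2x + 3y = 19.
Equation 2: 3x + 1y = 18.
Multiply Eq1 by 3 and Eq2 by 2: 6x + 9y = 57;  6x + 2y = 36.
Subtract: (-7)y = -21, so y = 3.
Back-substitute into Eq1: 2x + 3*(3) = 19, so x = 5.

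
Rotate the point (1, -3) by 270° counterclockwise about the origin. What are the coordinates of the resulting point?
(-3, -1)

Rotation matrix R(θ) = [[cos θ, -sin θ], [sin θ, cos θ]]; for θ = 270°:
R = [[0, 1], [-1, 0]]
Result: R × [1, -3]ᵀ = [0·1 + (1)·-3, -1·1 + (0)·-3]ᵀ = (-3, -1)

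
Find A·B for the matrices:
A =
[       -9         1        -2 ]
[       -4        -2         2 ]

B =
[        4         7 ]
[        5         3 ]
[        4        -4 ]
AB =
[      -39       -52 ]
[      -18       -42 ]

Matrix multiplication: (AB)[i][j] = sum over k of A[i][k] * B[k][j].
  (AB)[0][0] = (-9)*(4) + (1)*(5) + (-2)*(4) = -39
  (AB)[0][1] = (-9)*(7) + (1)*(3) + (-2)*(-4) = -52
  (AB)[1][0] = (-4)*(4) + (-2)*(5) + (2)*(4) = -18
  (AB)[1][1] = (-4)*(7) + (-2)*(3) + (2)*(-4) = -42
AB =
[      -39       -52 ]
[      -18       -42 ]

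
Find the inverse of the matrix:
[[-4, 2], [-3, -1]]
[[-1/10, -1/5], [3/10, -2/5]]

For [[a,b],[c,d]], inverse = (1/det)·[[d,-b],[-c,a]]
det = -4·-1 - 2·-3 = 10
Inverse = (1/10)·[[-1, -2], [3, -4]]
        = [[-1/10, -1/5], [3/10, -2/5]]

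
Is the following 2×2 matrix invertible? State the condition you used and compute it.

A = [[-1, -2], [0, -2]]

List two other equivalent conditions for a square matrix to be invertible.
Yes, invertible; det(A) = 2 ≠ 0. Equivalent conditions: rank(A) = 2; Ax = 0 has only the trivial solution; 0 is not an eigenvalue; the columns of A are linearly independent.

To check invertibility, compute det(A).
The given matrix is triangular, so det(A) equals the product of its diagonal entries = 2 ≠ 0.
Since det(A) ≠ 0, A is invertible.
Equivalent conditions for a square matrix A to be invertible:
- rank(A) = 2 (full rank).
- The homogeneous system Ax = 0 has only the trivial solution x = 0.
- 0 is not an eigenvalue of A.
- The columns (equivalently rows) of A are linearly independent.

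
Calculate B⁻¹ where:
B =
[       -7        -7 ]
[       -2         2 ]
det(B) = -28
B⁻¹ =
[    -1/14      -1/4 ]
[    -1/14       1/4 ]

For a 2×2 matrix B = [[a, b], [c, d]] with det(B) ≠ 0, B⁻¹ = (1/det(B)) * [[d, -b], [-c, a]].
det(B) = (-7)*(2) - (-7)*(-2) = -14 - 14 = -28.
B⁻¹ = (1/-28) * [[2, 7], [2, -7]].
Dividing each entry by -28 and reducing:
B⁻¹ =
[    -1/14      -1/4 ]
[    -1/14       1/4 ]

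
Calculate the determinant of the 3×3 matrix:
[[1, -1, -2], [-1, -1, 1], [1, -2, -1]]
-3

Expansion along first row:
det = 1·det([[-1,1],[-2,-1]]) - -1·det([[-1,1],[1,-1]]) + -2·det([[-1,-1],[1,-2]])
    = 1·(-1·-1 - 1·-2) - -1·(-1·-1 - 1·1) + -2·(-1·-2 - -1·1)
    = 1·3 - -1·0 + -2·3
    = 3 + 0 + -6 = -3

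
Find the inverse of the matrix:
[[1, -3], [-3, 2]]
[[-2/7, -3/7], [-3/7, -1/7]]

For [[a,b],[c,d]], inverse = (1/det)·[[d,-b],[-c,a]]
det = 1·2 - -3·-3 = -7
Inverse = (1/-7)·[[2, 3], [3, 1]]
        = [[-2/7, -3/7], [-3/7, -1/7]]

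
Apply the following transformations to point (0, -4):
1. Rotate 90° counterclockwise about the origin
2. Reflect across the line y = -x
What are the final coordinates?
(0, -4)

Step 1: Rotate 90° → (4, 0)
Step 2: Reflect across the line y = -x → (0, -4)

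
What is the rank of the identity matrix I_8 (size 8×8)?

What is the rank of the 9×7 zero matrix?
rank(I_8) = 8, rank(0) = 0

The identity I_8 has 8 columns that are the standard basis vectors e_1, …, e_8. These are linearly independent, so all 8 columns are pivots and rank(I_8) = 8.
The 9×7 zero matrix has every entry zero, so every row is the zero row and there are no pivots; rank(0) = 0.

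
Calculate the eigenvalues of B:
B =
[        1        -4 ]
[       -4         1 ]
λ = -3, 5

Solve det(B - λI) = 0. For a 2×2 matrix the characteristic equation is λ² - (trace)λ + det = 0.
trace(B) = a + d = 1 + 1 = 2.
det(B) = a*d - b*c = (1)*(1) - (-4)*(-4) = 1 - 16 = -15.
Characteristic equation: λ² - (2)λ + (-15) = 0.
Discriminant = (2)² - 4*(-15) = 4 + 60 = 64.
λ = (2 ± √64) / 2 = (2 ± 8) / 2 = -3, 5.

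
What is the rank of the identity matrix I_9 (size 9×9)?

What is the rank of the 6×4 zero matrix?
rank(I_9) = 9, rank(0) = 0

The identity I_9 has 9 columns that are the standard basis vectors e_1, …, e_9. These are linearly independent, so all 9 columns are pivots and rank(I_9) = 9.
The 6×4 zero matrix has every entry zero, so every row is the zero row and there are no pivots; rank(0) = 0.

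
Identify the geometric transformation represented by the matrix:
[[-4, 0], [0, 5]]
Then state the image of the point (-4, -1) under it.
non-uniform scaling by (-4, 5); image of (-4, -1) is (16, -5)

This is diagonal with distinct entries, so it scales the x-axis by -4 and the y-axis by 5.
The matrix [[-4, 0], [0, 5]] represents: non-uniform scaling by (-4, 5).
Applying it to (-4, -1): [-4·-4 + 0·-1, 0·-4 + 5·-1] = (16, -5).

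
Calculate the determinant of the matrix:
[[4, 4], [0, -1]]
-4

For a 2×2 matrix [[a, b], [c, d]], det = ad - bc
det = (4)(-1) - (4)(0) = -4 - 0 = -4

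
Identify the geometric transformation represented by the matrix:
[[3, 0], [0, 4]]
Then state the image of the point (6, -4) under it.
non-uniform scaling by (3, 4); image of (6, -4) is (18, -16)

This is diagonal with distinct entries, so it scales the x-axis by 3 and the y-axis by 4.
The matrix [[3, 0], [0, 4]] represents: non-uniform scaling by (3, 4).
Applying it to (6, -4): [3·6 + 0·-4, 0·6 + 4·-4] = (18, -16).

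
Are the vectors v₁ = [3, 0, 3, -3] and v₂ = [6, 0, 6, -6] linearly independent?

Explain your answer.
No, linearly dependent (v₂ = 2·v₁)

Check whether there is a scalar k with v₂ = k·v₁.
Comparing components, k = 2 satisfies 2·[3, 0, 3, -3] = [6, 0, 6, -6].
Since v₂ is a scalar multiple of v₁, the two vectors are linearly dependent.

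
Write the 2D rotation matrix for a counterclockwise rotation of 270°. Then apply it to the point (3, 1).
R = [[0, 1], [-1, 0]]; R·(3, 1) = (1, -3)

Rotation matrix formula: R(θ) = [[cos θ, -sin θ], [sin θ, cos θ]]
For θ = 270°:
cos(270°) = 0
sin(270°) = -1
R = [[0, 1], [-1, 0]]
Apply to (3, 1): [0·3 + (1)·1, -1·3 + 0·1] = (1, -3)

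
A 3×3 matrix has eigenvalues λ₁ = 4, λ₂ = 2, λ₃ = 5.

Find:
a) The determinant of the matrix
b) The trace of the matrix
det = 40, trace = 11

Two standard eigenvalue identities:
- det(A) equals the product of the eigenvalues (counted with multiplicity).
- trace(A) equals the sum of the eigenvalues.
det(A) = (4)*(2)*(5) = 40.
trace(A) = 4 + 2 + 5 = 11.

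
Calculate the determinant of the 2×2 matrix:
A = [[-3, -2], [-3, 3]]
-15

For A = [[a, b], [c, d]], det(A) = a*d - b*c.
det(A) = (-3)*(3) - (-2)*(-3) = -9 - 6 = -15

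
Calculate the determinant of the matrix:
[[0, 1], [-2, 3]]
2

For a 2×2 matrix [[a, b], [c, d]], det = ad - bc
det = (0)(3) - (1)(-2) = 0 - -2 = 2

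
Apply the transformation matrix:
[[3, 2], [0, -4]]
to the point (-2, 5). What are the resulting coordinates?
(4, -20)

Matrix multiplication:
[[3, 2], [0, -4]] × [-2, 5]ᵀ
= [3×-2 + 2×5, 0×-2 + -4×5]ᵀ
= [4.0000, -20.0000]ᵀ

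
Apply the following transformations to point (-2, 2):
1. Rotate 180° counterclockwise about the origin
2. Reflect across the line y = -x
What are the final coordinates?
(2, -2)

Step 1: Rotate 180° → (2, -2)
Step 2: Reflect across the line y = -x → (2, -2)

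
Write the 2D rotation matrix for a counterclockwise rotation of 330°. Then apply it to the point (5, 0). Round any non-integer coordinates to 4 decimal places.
R = [[√3/2, 1/2], [-1/2, √3/2]]; R·(5, 0) = (4.3301, -2.5000)

Rotation matrix formula: R(θ) = [[cos θ, -sin θ], [sin θ, cos θ]]
For θ = 330°:
cos(330°) = √3/2
sin(330°) = -1/2
R = [[√3/2, 1/2], [-1/2, √3/2]]
Apply to (5, 0): [√3/2·5 + (1/2)·0, -1/2·5 + √3/2·0] = (4.3301, -2.5000)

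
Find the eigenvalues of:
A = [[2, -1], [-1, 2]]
λ = 1, 3

Solve det(A - λI) = 0. For a 2×2 matrix this is λ² - (trace)λ + det = 0.
trace(A) = 2 + 2 = 4.
det(A) = (2)*(2) - (-1)*(-1) = 4 - 1 = 3.
Characteristic equation: λ² - (4)λ + (3) = 0.
Discriminant: (4)² - 4*(3) = 16 - 12 = 4.
Roots: λ = (4 ± √4) / 2 = 1, 3.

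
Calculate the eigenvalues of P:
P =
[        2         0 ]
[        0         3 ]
λ = 2, 3

Solve det(P - λI) = 0. For a 2×2 matrix the characteristic equation is λ² - (trace)λ + det = 0.
trace(P) = a + d = 2 + 3 = 5.
det(P) = a*d - b*c = (2)*(3) - (0)*(0) = 6 - 0 = 6.
Characteristic equation: λ² - (5)λ + (6) = 0.
Discriminant = (5)² - 4*(6) = 25 - 24 = 1.
λ = (5 ± √1) / 2 = (5 ± 1) / 2 = 2, 3.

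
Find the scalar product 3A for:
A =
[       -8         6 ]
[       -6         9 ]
3A =
[      -24        18 ]
[      -18        27 ]

Scalar multiplication is elementwise: (3A)[i][j] = 3 * A[i][j].
  (3A)[0][0] = 3 * (-8) = -24
  (3A)[0][1] = 3 * (6) = 18
  (3A)[1][0] = 3 * (-6) = -18
  (3A)[1][1] = 3 * (9) = 27
3A =
[      -24        18 ]
[      -18        27 ]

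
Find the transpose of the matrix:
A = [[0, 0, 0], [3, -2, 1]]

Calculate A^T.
[[0, 3], [0, -2], [0, 1]]

The transpose sends entry (i,j) to (j,i); rows become columns.
Row 0 of A: [0, 0, 0] -> column 0 of A^T.
Row 1 of A: [3, -2, 1] -> column 1 of A^T.
A^T = [[0, 3], [0, -2], [0, 1]]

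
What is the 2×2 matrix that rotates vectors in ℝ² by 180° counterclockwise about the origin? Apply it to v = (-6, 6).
R = [[-1, 0], [0, -1]]; R·v = (6, -6)

A counterclockwise rotation by angle θ in ℝ² has matrix R(θ) = [[cos θ, -sin θ], [sin θ, cos θ]].
For θ = 180°: cos θ = -1, sin θ = 0.
R(180°) = [[-1, 0], [0, -1]].
R·v = [-1·-6 + (0)·6, 0·-6 + -1·6] = (6, -6).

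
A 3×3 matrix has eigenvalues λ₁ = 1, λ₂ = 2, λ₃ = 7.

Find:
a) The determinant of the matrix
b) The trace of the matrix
det = 14, trace = 10

Two standard eigenvalue identities:
- det(A) equals the product of the eigenvalues (counted with multiplicity).
- trace(A) equals the sum of the eigenvalues.
det(A) = (1)*(2)*(7) = 14.
trace(A) = 1 + 2 + 7 = 10.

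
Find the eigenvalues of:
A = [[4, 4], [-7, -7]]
λ = -3, 0

Solve det(A - λI) = 0. For a 2×2 matrix this is λ² - (trace)λ + det = 0.
trace(A) = 4 - 7 = -3.
det(A) = (4)*(-7) - (4)*(-7) = -28 + 28 = 0.
Characteristic equation: λ² - (-3)λ + (0) = 0.
Discriminant: (-3)² - 4*(0) = 9 - 0 = 9.
Roots: λ = (-3 ± √9) / 2 = -3, 0.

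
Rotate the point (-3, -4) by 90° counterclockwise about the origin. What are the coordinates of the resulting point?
(4, -3)

Rotation matrix R(θ) = [[cos θ, -sin θ], [sin θ, cos θ]]; for θ = 90°:
R = [[0, -1], [1, 0]]
Result: R × [-3, -4]ᵀ = [0·-3 + (-1)·-4, 1·-3 + (0)·-4]ᵀ = (4, -3)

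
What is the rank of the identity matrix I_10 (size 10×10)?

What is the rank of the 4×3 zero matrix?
rank(I_10) = 10, rank(0) = 0

The identity I_10 has 10 columns that are the standard basis vectors e_1, …, e_10. These are linearly independent, so all 10 columns are pivots and rank(I_10) = 10.
The 4×3 zero matrix has every entry zero, so every row is the zero row and there are no pivots; rank(0) = 0.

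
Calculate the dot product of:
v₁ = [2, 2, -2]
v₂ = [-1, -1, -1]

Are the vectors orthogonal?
-2, No

The dot product is the sum of products of corresponding components.
v₁·v₂ = (2)*(-1) + (2)*(-1) + (-2)*(-1) = -2 - 2 + 2 = -2.
Two vectors are orthogonal iff their dot product is 0; here the dot product is -2, so the vectors are not orthogonal.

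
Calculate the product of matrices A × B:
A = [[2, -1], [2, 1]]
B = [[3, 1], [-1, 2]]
[[7, 0], [5, 4]]

Matrix multiplication:
C[0][0] = 2×3 + -1×-1 = 7
C[0][1] = 2×1 + -1×2 = 0
C[1][0] = 2×3 + 1×-1 = 5
C[1][1] = 2×1 + 1×2 = 4
Result: [[7, 0], [5, 4]]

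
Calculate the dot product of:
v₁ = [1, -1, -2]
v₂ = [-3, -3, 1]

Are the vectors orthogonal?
-2, No

The dot product is the sum of products of corresponding components.
v₁·v₂ = (1)*(-3) + (-1)*(-3) + (-2)*(1) = -3 + 3 - 2 = -2.
Two vectors are orthogonal iff their dot product is 0; here the dot product is -2, so the vectors are not orthogonal.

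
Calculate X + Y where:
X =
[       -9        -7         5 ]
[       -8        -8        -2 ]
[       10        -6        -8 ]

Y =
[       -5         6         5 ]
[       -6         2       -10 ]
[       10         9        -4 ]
X + Y =
[      -14        -1        10 ]
[      -14        -6       -12 ]
[       20         3       -12 ]

Matrix addition is elementwise: (X+Y)[i][j] = X[i][j] + Y[i][j].
  (X+Y)[0][0] = (-9) + (-5) = -14
  (X+Y)[0][1] = (-7) + (6) = -1
  (X+Y)[0][2] = (5) + (5) = 10
  (X+Y)[1][0] = (-8) + (-6) = -14
  (X+Y)[1][1] = (-8) + (2) = -6
  (X+Y)[1][2] = (-2) + (-10) = -12
  (X+Y)[2][0] = (10) + (10) = 20
  (X+Y)[2][1] = (-6) + (9) = 3
  (X+Y)[2][2] = (-8) + (-4) = -12
X + Y =
[      -14        -1        10 ]
[      -14        -6       -12 ]
[       20         3       -12 ]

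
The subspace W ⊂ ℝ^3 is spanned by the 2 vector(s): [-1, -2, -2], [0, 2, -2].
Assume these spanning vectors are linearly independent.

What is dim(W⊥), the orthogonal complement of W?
dim(W⊥) = 1

For any subspace W of ℝ^n, dim(W) + dim(W⊥) = n (the whole-space dimension).
Here the given 2 vectors are linearly independent, so dim(W) = 2.
Thus dim(W⊥) = n - dim(W) = 3 - 2 = 1.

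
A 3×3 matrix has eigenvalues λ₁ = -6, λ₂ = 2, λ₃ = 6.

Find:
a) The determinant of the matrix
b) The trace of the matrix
det = -72, trace = 2

Two standard eigenvalue identities:
- det(A) equals the product of the eigenvalues (counted with multiplicity).
- trace(A) equals the sum of the eigenvalues.
det(A) = (-6)*(2)*(6) = -72.
trace(A) = -6 + 2 + 6 = 2.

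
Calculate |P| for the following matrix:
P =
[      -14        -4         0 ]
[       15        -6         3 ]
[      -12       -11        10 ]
det(P) = 1122

Expand along row 0 (cofactor expansion): det(P) = a*(e*i - f*h) - b*(d*i - f*g) + c*(d*h - e*g), where the 3×3 is [[a, b, c], [d, e, f], [g, h, i]].
Minor M_00 = (-6)*(10) - (3)*(-11) = -60 + 33 = -27.
Minor M_01 = (15)*(10) - (3)*(-12) = 150 + 36 = 186.
Minor M_02 = (15)*(-11) - (-6)*(-12) = -165 - 72 = -237.
det(P) = (-14)*(-27) - (-4)*(186) + (0)*(-237) = 378 + 744 + 0 = 1122.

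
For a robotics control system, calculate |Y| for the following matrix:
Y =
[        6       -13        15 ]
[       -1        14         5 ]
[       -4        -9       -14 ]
det(Y) = 511

Expand along row 0 (cofactor expansion): det(Y) = a*(e*i - f*h) - b*(d*i - f*g) + c*(d*h - e*g), where the 3×3 is [[a, b, c], [d, e, f], [g, h, i]].
Minor M_00 = (14)*(-14) - (5)*(-9) = -196 + 45 = -151.
Minor M_01 = (-1)*(-14) - (5)*(-4) = 14 + 20 = 34.
Minor M_02 = (-1)*(-9) - (14)*(-4) = 9 + 56 = 65.
det(Y) = (6)*(-151) - (-13)*(34) + (15)*(65) = -906 + 442 + 975 = 511.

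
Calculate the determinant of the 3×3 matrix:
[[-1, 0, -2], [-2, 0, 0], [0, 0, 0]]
0

Expansion along first row:
det = -1·det([[0,0],[0,0]]) - 0·det([[-2,0],[0,0]]) + -2·det([[-2,0],[0,0]])
    = -1·(0·0 - 0·0) - 0·(-2·0 - 0·0) + -2·(-2·0 - 0·0)
    = -1·0 - 0·0 + -2·0
    = 0 + 0 + 0 = 0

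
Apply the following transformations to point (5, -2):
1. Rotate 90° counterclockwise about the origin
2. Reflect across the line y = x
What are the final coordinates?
(5, 2)

Step 1: Rotate 90° → (2, 5)
Step 2: Reflect across the line y = x → (5, 2)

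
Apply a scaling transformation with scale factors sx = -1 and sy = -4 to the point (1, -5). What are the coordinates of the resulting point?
(-1, 20)

Scaling matrix:
[[-1, 0], [0, -4]]
Result: (1 × -1, -5 × -4) = (-1, 20)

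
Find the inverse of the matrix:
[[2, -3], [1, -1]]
[[-1, 3], [-1, 2]]

For [[a,b],[c,d]], inverse = (1/det)·[[d,-b],[-c,a]]
det = 2·-1 - -3·1 = 1
Inverse = (1/1)·[[-1, 3], [-1, 2]]
        = [[-1, 3], [-1, 2]]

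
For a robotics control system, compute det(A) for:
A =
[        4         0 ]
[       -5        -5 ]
det(A) = -20

For a 2×2 matrix [[a, b], [c, d]], det = a*d - b*c.
det(A) = (4)*(-5) - (0)*(-5) = -20 - 0 = -20.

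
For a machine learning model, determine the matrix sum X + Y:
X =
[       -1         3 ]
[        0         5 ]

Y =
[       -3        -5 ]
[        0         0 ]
X + Y =
[       -4        -2 ]
[        0         5 ]

Matrix addition is elementwise: (X+Y)[i][j] = X[i][j] + Y[i][j].
  (X+Y)[0][0] = (-1) + (-3) = -4
  (X+Y)[0][1] = (3) + (-5) = -2
  (X+Y)[1][0] = (0) + (0) = 0
  (X+Y)[1][1] = (5) + (0) = 5
X + Y =
[       -4        -2 ]
[        0         5 ]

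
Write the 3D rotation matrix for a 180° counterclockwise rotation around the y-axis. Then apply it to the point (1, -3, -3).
R = [[-1, 0, 0], [0, 1, 0], [0, 0, -1]]; R·(1, -3, -3) = (-1, -3, 3)

Rotation matrix for 180° around y-axis:
cos(180°) = -1, sin(180°) = 0
R = [[-1, 0, 0], [0, 1, 0], [0, 0, -1]]
Apply to (1, -3, -3): R·[1, -3, -3]ᵀ = (-1, -3, 3)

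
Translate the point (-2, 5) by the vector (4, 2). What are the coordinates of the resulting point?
(2, 7)

Translation by (4, 2):
x' = -2 + 4 = 2
y' = 5 + 2 = 7
Homogeneous matrix: [[1, 0, 4], [0, 1, 2], [0, 0, 1]]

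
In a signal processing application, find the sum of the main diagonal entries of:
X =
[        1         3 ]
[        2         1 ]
tr(X) = 1 + 1 = 2

The trace of a square matrix is the sum of its diagonal entries.
Diagonal entries of X: X[0][0] = 1, X[1][1] = 1.
tr(X) = 1 + 1 = 2.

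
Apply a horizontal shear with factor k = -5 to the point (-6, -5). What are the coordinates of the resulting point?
(19, -5)

Shear matrix for horizontal shear with factor k = -5:
[[1, -5], [0, 1]]
Result: (-6, -5) → (19, -5)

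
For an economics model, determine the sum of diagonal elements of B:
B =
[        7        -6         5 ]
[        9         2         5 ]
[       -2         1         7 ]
tr(B) = 7 + 2 + 7 = 16

The trace of a square matrix is the sum of its diagonal entries.
Diagonal entries of B: B[0][0] = 7, B[1][1] = 2, B[2][2] = 7.
tr(B) = 7 + 2 + 7 = 16.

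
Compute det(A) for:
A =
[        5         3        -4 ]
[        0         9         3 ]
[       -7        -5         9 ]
det(A) = 165

Expand along row 0 (cofactor expansion): det(A) = a*(e*i - f*h) - b*(d*i - f*g) + c*(d*h - e*g), where the 3×3 is [[a, b, c], [d, e, f], [g, h, i]].
Minor M_00 = (9)*(9) - (3)*(-5) = 81 + 15 = 96.
Minor M_01 = (0)*(9) - (3)*(-7) = 0 + 21 = 21.
Minor M_02 = (0)*(-5) - (9)*(-7) = 0 + 63 = 63.
det(A) = (5)*(96) - (3)*(21) + (-4)*(63) = 480 - 63 - 252 = 165.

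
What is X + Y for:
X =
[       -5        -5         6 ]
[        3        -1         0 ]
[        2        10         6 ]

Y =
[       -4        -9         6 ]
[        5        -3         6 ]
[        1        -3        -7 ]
X + Y =
[       -9       -14        12 ]
[        8        -4         6 ]
[        3         7        -1 ]

Matrix addition is elementwise: (X+Y)[i][j] = X[i][j] + Y[i][j].
  (X+Y)[0][0] = (-5) + (-4) = -9
  (X+Y)[0][1] = (-5) + (-9) = -14
  (X+Y)[0][2] = (6) + (6) = 12
  (X+Y)[1][0] = (3) + (5) = 8
  (X+Y)[1][1] = (-1) + (-3) = -4
  (X+Y)[1][2] = (0) + (6) = 6
  (X+Y)[2][0] = (2) + (1) = 3
  (X+Y)[2][1] = (10) + (-3) = 7
  (X+Y)[2][2] = (6) + (-7) = -1
X + Y =
[       -9       -14        12 ]
[        8        -4         6 ]
[        3         7        -1 ]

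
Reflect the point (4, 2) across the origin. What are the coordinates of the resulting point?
(-4, -2)

Reflection across origin: (4, 2) → (-4, -2)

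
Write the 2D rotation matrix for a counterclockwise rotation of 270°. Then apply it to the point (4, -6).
R = [[0, 1], [-1, 0]]; R·(4, -6) = (-6, -4)

Rotation matrix formula: R(θ) = [[cos θ, -sin θ], [sin θ, cos θ]]
For θ = 270°:
cos(270°) = 0
sin(270°) = -1
R = [[0, 1], [-1, 0]]
Apply to (4, -6): [0·4 + (1)·-6, -1·4 + 0·-6] = (-6, -4)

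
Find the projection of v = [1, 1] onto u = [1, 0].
[1, 0]

The projection of v onto u is proj_u(v) = ((v·u) / (u·u)) · u.
v·u = (1)*(1) + (1)*(0) = 1.
u·u = (1)*(1) + (0)*(0) = 1.
coefficient = 1 / 1 = 1.
proj_u(v) = 1 · [1, 0] = [1, 0].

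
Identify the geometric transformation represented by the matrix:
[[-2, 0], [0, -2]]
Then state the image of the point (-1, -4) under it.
uniform scaling by factor -2; image of (-1, -4) is (2, 8)

This is a diagonal matrix with equal entries -2, so it scales both axes by the same factor -2.
The matrix [[-2, 0], [0, -2]] represents: uniform scaling by factor -2.
Applying it to (-1, -4): [-2·-1 + 0·-4, 0·-1 + -2·-4] = (2, 8).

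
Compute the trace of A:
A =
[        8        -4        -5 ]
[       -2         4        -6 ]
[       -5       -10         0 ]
tr(A) = 8 + 4 + 0 = 12

The trace of a square matrix is the sum of its diagonal entries.
Diagonal entries of A: A[0][0] = 8, A[1][1] = 4, A[2][2] = 0.
tr(A) = 8 + 4 + 0 = 12.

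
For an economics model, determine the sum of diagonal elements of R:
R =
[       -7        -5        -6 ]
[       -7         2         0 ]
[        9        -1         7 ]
tr(R) = -7 + 2 + 7 = 2

The trace of a square matrix is the sum of its diagonal entries.
Diagonal entries of R: R[0][0] = -7, R[1][1] = 2, R[2][2] = 7.
tr(R) = -7 + 2 + 7 = 2.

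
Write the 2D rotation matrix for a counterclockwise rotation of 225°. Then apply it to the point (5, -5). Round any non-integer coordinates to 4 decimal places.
R = [[-√2/2, √2/2], [-√2/2, -√2/2]]; R·(5, -5) = (-7.0711, 0.0000)

Rotation matrix formula: R(θ) = [[cos θ, -sin θ], [sin θ, cos θ]]
For θ = 225°:
cos(225°) = -√2/2
sin(225°) = -√2/2
R = [[-√2/2, √2/2], [-√2/2, -√2/2]]
Apply to (5, -5): [-√2/2·5 + (√2/2)·-5, -√2/2·5 + -√2/2·-5] = (-7.0711, 0.0000)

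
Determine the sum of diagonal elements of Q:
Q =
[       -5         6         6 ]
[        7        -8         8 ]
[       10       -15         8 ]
tr(Q) = -5 - 8 + 8 = -5

The trace of a square matrix is the sum of its diagonal entries.
Diagonal entries of Q: Q[0][0] = -5, Q[1][1] = -8, Q[2][2] = 8.
tr(Q) = -5 - 8 + 8 = -5.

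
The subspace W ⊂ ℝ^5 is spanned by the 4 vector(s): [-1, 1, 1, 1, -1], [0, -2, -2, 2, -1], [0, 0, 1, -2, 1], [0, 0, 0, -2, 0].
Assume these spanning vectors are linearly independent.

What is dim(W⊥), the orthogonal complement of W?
dim(W⊥) = 1

For any subspace W of ℝ^n, dim(W) + dim(W⊥) = n (the whole-space dimension).
Here the given 4 vectors are linearly independent, so dim(W) = 4.
Thus dim(W⊥) = n - dim(W) = 5 - 4 = 1.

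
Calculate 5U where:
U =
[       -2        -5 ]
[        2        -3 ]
5U =
[      -10       -25 ]
[       10       -15 ]

Scalar multiplication is elementwise: (5U)[i][j] = 5 * U[i][j].
  (5U)[0][0] = 5 * (-2) = -10
  (5U)[0][1] = 5 * (-5) = -25
  (5U)[1][0] = 5 * (2) = 10
  (5U)[1][1] = 5 * (-3) = -15
5U =
[      -10       -25 ]
[       10       -15 ]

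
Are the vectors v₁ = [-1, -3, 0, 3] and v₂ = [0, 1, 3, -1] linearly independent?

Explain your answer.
Yes, linearly independent

Two vectors are linearly dependent iff one is a scalar multiple of the other.
No single scalar k satisfies v₂ = k·v₁ (the ratios of corresponding entries disagree), so v₁ and v₂ are linearly independent.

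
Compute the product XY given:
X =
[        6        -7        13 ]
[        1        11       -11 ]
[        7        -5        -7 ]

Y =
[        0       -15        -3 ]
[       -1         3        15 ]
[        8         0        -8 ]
XY =
[      111      -111      -227 ]
[      -99        18       250 ]
[      -51      -120       -40 ]

Matrix multiplication: (XY)[i][j] = sum over k of X[i][k] * Y[k][j].
  (XY)[0][0] = (6)*(0) + (-7)*(-1) + (13)*(8) = 111
  (XY)[0][1] = (6)*(-15) + (-7)*(3) + (13)*(0) = -111
  (XY)[0][2] = (6)*(-3) + (-7)*(15) + (13)*(-8) = -227
  (XY)[1][0] = (1)*(0) + (11)*(-1) + (-11)*(8) = -99
  (XY)[1][1] = (1)*(-15) + (11)*(3) + (-11)*(0) = 18
  (XY)[1][2] = (1)*(-3) + (11)*(15) + (-11)*(-8) = 250
  (XY)[2][0] = (7)*(0) + (-5)*(-1) + (-7)*(8) = -51
  (XY)[2][1] = (7)*(-15) + (-5)*(3) + (-7)*(0) = -120
  (XY)[2][2] = (7)*(-3) + (-5)*(15) + (-7)*(-8) = -40
XY =
[      111      -111      -227 ]
[      -99        18       250 ]
[      -51      -120       -40 ]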